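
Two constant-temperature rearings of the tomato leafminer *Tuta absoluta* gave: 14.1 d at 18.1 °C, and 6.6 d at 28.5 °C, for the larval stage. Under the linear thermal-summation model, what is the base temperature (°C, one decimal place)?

8.9 °C

Linear rate model ⇒ the product D·(T − T_b) is constant across temperatures.
14.1·(18.1 − T_b) = 6.6·(28.5 − T_b)
T_b = (14.1·18.1 − 6.6·28.5) / (14.1 − 6.6) = 67.11 / 7.5 = 8.948 °C ≈ 8.9 °C.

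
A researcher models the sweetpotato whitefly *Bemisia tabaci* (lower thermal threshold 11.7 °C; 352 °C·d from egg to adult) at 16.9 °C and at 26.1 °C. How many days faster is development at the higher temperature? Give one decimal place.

At 16.9 °C: 352 / (16.9 − 11.7) = 352 / 5.2 = 67.692 d.
At 26.1 °C: 352 / (26.1 − 11.7) = 352 / 14.4 = 24.444 d.
Difference = |67.692 − 24.444| = 43.248 ≈ 43.2 days.

43.2 days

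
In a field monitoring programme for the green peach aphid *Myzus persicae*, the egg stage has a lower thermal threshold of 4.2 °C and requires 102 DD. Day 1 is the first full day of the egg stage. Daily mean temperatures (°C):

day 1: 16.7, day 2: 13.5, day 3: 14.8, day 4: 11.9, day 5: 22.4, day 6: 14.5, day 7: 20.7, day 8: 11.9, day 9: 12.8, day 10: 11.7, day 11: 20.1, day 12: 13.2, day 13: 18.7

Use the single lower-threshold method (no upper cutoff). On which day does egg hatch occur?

day 10

Daily DD above 4.2 °C: 12.5, 9.3, 10.6, 7.7, 18.2, 10.3, 16.5, 7.7, 8.6, 7.5, 15.9, 9.0, 14.5.
Cumulative: 12.5, 21.8, 32.4, 40.1, 58.3, 68.6, 85.1, 92.8, 101.4, 108.9, 124.8, 133.8, 148.3.
The total first reaches 102 DD on day 10.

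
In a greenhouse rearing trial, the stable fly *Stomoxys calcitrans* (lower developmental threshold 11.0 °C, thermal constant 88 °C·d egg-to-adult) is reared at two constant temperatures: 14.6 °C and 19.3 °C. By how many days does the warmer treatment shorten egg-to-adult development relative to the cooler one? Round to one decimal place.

At 14.6 °C: 88 / (14.6 − 11.0) = 88 / 3.6 = 24.444 d.
At 19.3 °C: 88 / (19.3 − 11.0) = 88 / 8.3 = 10.602 d.
Difference = |24.444 − 10.602| = 13.842 ≈ 13.8 days.

13.8 days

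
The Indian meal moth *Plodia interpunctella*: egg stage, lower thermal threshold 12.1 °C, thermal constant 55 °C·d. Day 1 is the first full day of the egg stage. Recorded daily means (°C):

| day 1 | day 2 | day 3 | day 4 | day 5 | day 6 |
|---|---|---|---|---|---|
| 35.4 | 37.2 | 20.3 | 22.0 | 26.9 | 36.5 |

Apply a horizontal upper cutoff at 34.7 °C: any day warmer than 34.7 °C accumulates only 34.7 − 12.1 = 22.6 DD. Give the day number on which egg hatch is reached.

day 4

Daily DD above 12.1 °C (capped at 22.6): 22.6, 22.6, 8.2, 9.9, 14.8, 22.6.
Cumulative: 22.6, 45.2, 53.4, 63.3, 78.1, 100.7.
The total first reaches 55 DD on day 4.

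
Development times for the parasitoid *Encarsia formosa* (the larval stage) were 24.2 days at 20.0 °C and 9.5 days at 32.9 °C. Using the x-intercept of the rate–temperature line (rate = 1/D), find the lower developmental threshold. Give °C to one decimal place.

11.7 °C

Under the model K = D·(T − T_b), so D₁·(T₁ − T_b) = D₂·(T₂ − T_b).
24.2·(20.0 − T_b) = 9.5·(32.9 − T_b)
T_b = (24.2·20.0 − 9.5·32.9) / (24.2 − 9.5) = 171.45 / 14.7 = 11.663 °C ≈ 11.7 °C.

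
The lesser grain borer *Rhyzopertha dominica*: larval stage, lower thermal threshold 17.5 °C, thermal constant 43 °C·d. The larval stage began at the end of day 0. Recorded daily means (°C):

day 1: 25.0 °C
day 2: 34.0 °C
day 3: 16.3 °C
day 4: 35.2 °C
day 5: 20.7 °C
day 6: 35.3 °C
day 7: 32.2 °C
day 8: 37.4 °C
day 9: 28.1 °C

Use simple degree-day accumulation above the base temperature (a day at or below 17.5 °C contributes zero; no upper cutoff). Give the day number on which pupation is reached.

day 5

Daily DD above 17.5 °C: 7.5, 16.5, 0.0, 17.7, 3.2, 17.8, 14.7, 19.9, 10.6.
Cumulative: 7.5, 24.0, 24.0, 41.7, 44.9, 62.7, 77.4, 97.3, 107.9.
The total first reaches 43 DD on day 5.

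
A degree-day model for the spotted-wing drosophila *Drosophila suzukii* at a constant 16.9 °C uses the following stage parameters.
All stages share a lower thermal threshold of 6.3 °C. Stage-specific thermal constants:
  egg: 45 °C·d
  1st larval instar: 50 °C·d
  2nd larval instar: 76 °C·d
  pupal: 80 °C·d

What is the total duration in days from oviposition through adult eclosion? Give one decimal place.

23.7 days

Daily accumulation at 16.9 °C = 16.9 − 6.3 = 10.6 DD/day.
Total K = 45 + 50 + 76 + 80 = 251 DD.
Total duration = 251 / 10.6 = 23.679 ≈ 23.7 days.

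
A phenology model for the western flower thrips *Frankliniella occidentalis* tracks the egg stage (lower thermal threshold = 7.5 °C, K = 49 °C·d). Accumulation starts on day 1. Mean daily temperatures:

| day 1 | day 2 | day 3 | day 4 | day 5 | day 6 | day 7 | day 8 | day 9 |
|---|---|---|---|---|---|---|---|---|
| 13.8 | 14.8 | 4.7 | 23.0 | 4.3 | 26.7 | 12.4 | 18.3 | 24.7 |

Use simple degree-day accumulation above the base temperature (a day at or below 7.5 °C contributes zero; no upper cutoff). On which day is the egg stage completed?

day 7

Daily DD above 7.5 °C: 6.3, 7.3, 0.0, 15.5, 0.0, 19.2, 4.9, 10.8, 17.2.
Cumulative: 6.3, 13.6, 13.6, 29.1, 29.1, 48.3, 53.2, 64.0, 81.2.
The total first reaches 49 DD on day 7.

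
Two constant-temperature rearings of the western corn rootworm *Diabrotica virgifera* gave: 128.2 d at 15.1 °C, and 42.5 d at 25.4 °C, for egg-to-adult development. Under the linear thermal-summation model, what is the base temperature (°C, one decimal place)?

10.0 °C

Equal thermal constants: D₁(T₁ − T_b) = D₂(T₂ − T_b).
128.2·(15.1 − T_b) = 42.5·(25.4 − T_b)
T_b = (128.2·15.1 − 42.5·25.4) / (128.2 − 42.5) = 856.32 / 85.7 = 9.992 °C ≈ 10.0 °C.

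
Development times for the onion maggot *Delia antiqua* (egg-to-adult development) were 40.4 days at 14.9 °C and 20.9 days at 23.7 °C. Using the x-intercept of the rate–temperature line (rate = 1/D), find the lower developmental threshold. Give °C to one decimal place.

Under the model K = D·(T − T_b), so D₁·(T₁ − T_b) = D₂·(T₂ − T_b).
40.4·(14.9 − T_b) = 20.9·(23.7 − T_b)
T_b = (40.4·14.9 − 20.9·23.7) / (40.4 − 20.9) = 106.63 / 19.5 = 5.468 °C ≈ 5.5 °C.

5.5 °C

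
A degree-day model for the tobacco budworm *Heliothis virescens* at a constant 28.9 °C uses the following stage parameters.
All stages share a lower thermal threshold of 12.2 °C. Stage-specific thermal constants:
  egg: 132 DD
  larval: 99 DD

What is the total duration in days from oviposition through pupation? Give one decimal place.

13.8 days

Daily accumulation at 28.9 °C = 28.9 − 12.2 = 16.7 DD/day.
Total K = 132 + 99 = 231 DD.
Total duration = 231 / 16.7 = 13.832 ≈ 13.8 days.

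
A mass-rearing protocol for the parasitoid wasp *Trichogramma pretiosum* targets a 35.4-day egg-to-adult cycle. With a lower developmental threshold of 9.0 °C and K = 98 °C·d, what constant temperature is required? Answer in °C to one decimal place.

Required daily accumulation = 98 / 35.4 = 2.768 DD/day.
T = T_base + 2.768 = 9.0 + 2.768 = 11.768 ≈ 11.8 °C.

11.8 °C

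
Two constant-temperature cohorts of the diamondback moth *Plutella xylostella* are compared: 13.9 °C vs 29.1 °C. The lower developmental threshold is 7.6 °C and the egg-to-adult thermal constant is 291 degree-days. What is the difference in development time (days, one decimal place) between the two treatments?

At 13.9 °C: 291 / (13.9 − 7.6) = 291 / 6.3 = 46.190 d.
At 29.1 °C: 291 / (29.1 − 7.6) = 291 / 21.5 = 13.535 d.
Difference = |46.190 − 13.535| = 32.656 ≈ 32.7 days.

32.7 days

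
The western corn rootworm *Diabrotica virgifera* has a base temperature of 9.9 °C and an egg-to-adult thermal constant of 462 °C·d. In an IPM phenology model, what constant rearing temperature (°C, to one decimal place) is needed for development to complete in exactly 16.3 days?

38.2 °C

Required daily accumulation = 462 / 16.3 = 28.344 DD/day.
T = T_base + 28.344 = 9.9 + 28.344 = 38.244 ≈ 38.2 °C.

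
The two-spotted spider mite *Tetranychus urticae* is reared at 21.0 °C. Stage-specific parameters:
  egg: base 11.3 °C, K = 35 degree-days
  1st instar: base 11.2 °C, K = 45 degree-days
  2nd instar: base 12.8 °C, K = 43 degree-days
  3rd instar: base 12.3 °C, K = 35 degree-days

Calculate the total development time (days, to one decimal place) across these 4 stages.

17.5 days

egg: 35 / (21.0 − 11.3) = 35 / 9.7 = 3.608 d.
1st instar: 45 / (21.0 − 11.2) = 45 / 9.8 = 4.592 d.
2nd instar: 43 / (21.0 − 12.8) = 43 / 8.2 = 5.244 d.
3rd instar: 35 / (21.0 − 12.3) = 35 / 8.7 = 4.023 d.
Sum = 17.467 ≈ 17.5 days.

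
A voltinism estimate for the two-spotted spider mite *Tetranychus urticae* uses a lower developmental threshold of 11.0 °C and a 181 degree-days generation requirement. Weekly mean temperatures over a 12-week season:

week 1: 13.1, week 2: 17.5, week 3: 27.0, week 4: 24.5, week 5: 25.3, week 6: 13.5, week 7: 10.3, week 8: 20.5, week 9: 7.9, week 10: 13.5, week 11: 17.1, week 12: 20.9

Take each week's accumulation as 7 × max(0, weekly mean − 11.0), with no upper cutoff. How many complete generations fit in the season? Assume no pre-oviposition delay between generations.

Weekly DD (7 × max(0, T̄ − 11.0)): 14.7, 45.5, 112.0, 94.5, 100.1, 17.5, 0.0, 66.5, 0.0, 17.5, 42.7, 69.3.
Season total = 580.3 DD.
Complete generations = ⌊580.3 / 181⌋ = 3.

3 generations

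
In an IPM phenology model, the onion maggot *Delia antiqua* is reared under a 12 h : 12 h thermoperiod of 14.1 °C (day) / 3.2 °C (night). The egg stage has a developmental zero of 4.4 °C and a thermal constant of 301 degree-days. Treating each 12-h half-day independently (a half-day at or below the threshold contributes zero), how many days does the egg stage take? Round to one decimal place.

62.1 days

Day half: max(0, 14.1 − 4.4) × 0.5 = 9.7 × 0.5 = 4.85 DD.
Night half: max(0, 3.2 − 4.4) × 0.5 = 0.0 × 0.5 = 0.00 DD.
Per 24 h: 4.85 DD/day.
Duration = 301 / 4.85 = 62.062 ≈ 62.1 days.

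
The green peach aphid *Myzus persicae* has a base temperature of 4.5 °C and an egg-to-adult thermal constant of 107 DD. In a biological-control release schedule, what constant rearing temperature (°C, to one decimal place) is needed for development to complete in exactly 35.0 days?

Required daily accumulation = 107 / 35.0 = 3.057 DD/day.
T = T_base + 3.057 = 4.5 + 3.057 = 7.557 ≈ 7.6 °C.

7.6 °C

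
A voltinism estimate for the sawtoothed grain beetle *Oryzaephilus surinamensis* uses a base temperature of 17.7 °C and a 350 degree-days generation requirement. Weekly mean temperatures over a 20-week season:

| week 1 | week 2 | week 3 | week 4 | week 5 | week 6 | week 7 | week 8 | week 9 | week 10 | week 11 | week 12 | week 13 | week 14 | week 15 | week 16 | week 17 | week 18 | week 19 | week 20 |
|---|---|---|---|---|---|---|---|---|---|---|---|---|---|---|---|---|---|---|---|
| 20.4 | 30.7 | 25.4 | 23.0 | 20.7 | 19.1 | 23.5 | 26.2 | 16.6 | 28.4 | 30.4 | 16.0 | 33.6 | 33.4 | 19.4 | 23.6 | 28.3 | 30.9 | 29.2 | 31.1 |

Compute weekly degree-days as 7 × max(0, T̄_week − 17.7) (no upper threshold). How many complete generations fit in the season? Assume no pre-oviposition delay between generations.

Weekly DD (7 × max(0, T̄ − 17.7)): 18.9, 91.0, 53.9, 37.1, 21.0, 9.8, 40.6, 59.5, 0.0, 74.9, 88.9, 0.0, 111.3, 109.9, 11.9, 41.3, 74.2, 92.4, 80.5, 93.8.
Season total = 1110.9 DD.
Complete generations = ⌊1110.9 / 350⌋ = 3.

3 generations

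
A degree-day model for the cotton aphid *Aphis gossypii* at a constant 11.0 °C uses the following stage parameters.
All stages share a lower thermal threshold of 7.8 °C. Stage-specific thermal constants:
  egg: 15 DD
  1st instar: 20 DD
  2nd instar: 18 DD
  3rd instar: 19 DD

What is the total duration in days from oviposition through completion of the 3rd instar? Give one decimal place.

22.5 days

Daily accumulation at 11.0 °C = 11.0 − 7.8 = 3.2 DD/day.
Total K = 15 + 20 + 18 + 19 = 72 DD.
Total duration = 72 / 3.2 = 22.500 ≈ 22.5 days.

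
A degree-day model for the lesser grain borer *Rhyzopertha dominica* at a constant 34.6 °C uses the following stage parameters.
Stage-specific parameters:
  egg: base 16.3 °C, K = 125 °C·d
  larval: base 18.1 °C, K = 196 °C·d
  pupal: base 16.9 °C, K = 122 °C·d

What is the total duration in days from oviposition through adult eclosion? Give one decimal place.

25.6 days

egg: 125 / (34.6 − 16.3) = 125 / 18.3 = 6.831 d.
larval: 196 / (34.6 − 18.1) = 196 / 16.5 = 11.879 d.
pupal: 122 / (34.6 − 16.9) = 122 / 17.7 = 6.893 d.
Sum = 25.602 ≈ 25.6 days.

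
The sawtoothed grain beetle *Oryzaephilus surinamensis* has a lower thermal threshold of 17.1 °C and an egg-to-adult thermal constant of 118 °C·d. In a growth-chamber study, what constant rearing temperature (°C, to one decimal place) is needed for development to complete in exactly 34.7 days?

20.5 °C

Required daily accumulation = 118 / 34.7 = 3.401 DD/day.
T = T_base + 3.401 = 17.1 + 3.401 = 20.501 ≈ 20.5 °C.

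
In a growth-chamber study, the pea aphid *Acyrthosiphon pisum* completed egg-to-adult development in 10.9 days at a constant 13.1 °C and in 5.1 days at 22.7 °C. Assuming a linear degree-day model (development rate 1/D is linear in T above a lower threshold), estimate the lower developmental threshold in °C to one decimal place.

4.7 °C

Equal thermal constants: D₁(T₁ − T_b) = D₂(T₂ − T_b).
10.9·(13.1 − T_b) = 5.1·(22.7 − T_b)
T_b = (10.9·13.1 − 5.1·22.7) / (10.9 − 5.1) = 27.02 / 5.8 = 4.659 °C ≈ 4.7 °C.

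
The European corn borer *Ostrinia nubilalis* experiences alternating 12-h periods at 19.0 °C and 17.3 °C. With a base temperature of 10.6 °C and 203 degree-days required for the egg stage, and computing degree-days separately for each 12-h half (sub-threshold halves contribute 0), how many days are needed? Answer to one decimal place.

Day half: max(0, 19.0 − 10.6) × 0.5 = 8.4 × 0.5 = 4.20 DD.
Night half: max(0, 17.3 − 10.6) × 0.5 = 6.7 × 0.5 = 3.35 DD.
Per 24 h: 7.55 DD/day.
Duration = 203 / 7.55 = 26.887 ≈ 26.9 days.

26.9 days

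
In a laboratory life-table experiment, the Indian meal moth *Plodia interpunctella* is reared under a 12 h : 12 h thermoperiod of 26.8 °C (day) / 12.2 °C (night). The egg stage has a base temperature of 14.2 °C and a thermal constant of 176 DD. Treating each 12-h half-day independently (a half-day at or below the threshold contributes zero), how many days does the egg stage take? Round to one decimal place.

27.9 days

Day half: max(0, 26.8 − 14.2) × 0.5 = 12.6 × 0.5 = 6.30 DD.
Night half: max(0, 12.2 − 14.2) × 0.5 = 0.0 × 0.5 = 0.00 DD.
Per 24 h: 6.30 DD/day.
Duration = 176 / 6.30 = 27.937 ≈ 27.9 days.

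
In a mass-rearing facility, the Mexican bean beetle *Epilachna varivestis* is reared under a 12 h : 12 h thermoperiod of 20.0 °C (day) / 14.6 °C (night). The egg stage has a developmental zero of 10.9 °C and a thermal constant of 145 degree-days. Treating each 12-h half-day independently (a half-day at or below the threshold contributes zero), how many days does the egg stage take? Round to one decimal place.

22.7 days

Day half: max(0, 20.0 − 10.9) × 0.5 = 9.1 × 0.5 = 4.55 DD.
Night half: max(0, 14.6 − 10.9) × 0.5 = 3.7 × 0.5 = 1.85 DD.
Per 24 h: 6.40 DD/day.
Duration = 145 / 6.40 = 22.656 ≈ 22.7 days.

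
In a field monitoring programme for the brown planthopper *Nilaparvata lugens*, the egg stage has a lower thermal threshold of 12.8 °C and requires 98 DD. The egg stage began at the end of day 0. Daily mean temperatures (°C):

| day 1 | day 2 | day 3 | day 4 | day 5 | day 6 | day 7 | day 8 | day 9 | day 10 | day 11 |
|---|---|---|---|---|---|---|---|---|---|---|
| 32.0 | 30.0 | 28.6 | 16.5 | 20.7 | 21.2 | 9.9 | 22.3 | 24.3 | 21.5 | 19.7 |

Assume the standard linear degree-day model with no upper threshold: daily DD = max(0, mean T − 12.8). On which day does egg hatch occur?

Daily DD above 12.8 °C: 19.2, 17.2, 15.8, 3.7, 7.9, 8.4, 0.0, 9.5, 11.5, 8.7, 6.9.
Cumulative: 19.2, 36.4, 52.2, 55.9, 63.8, 72.2, 72.2, 81.7, 93.2, 101.9, 108.8.
The total first reaches 98 DD on day 10.

day 10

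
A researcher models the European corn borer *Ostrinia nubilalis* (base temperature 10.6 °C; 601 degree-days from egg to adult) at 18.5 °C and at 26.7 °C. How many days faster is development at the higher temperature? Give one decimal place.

38.7 days

At 18.5 °C: 601 / (18.5 − 10.6) = 601 / 7.9 = 76.076 d.
At 26.7 °C: 601 / (26.7 − 10.6) = 601 / 16.1 = 37.329 d.
Difference = |76.076 − 37.329| = 38.747 ≈ 38.7 days.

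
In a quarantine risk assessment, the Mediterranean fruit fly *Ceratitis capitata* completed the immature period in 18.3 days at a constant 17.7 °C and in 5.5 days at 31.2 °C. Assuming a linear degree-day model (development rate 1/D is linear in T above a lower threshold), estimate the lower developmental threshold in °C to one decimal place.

11.9 °C

Equal thermal constants: D₁(T₁ − T_b) = D₂(T₂ − T_b).
18.3·(17.7 − T_b) = 5.5·(31.2 − T_b)
T_b = (18.3·17.7 − 5.5·31.2) / (18.3 − 5.5) = 152.31 / 12.8 = 11.899 °C ≈ 11.9 °C.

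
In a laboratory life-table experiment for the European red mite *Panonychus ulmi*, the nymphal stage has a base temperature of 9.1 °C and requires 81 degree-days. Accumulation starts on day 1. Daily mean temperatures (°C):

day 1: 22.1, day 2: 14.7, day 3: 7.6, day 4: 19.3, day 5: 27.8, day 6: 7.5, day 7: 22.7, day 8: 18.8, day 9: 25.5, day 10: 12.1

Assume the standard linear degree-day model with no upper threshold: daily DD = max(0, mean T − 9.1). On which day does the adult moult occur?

day 9

Daily DD above 9.1 °C: 13.0, 5.6, 0.0, 10.2, 18.7, 0.0, 13.6, 9.7, 16.4, 3.0.
Cumulative: 13.0, 18.6, 18.6, 28.8, 47.5, 47.5, 61.1, 70.8, 87.2, 90.2.
The total first reaches 81 DD on day 9.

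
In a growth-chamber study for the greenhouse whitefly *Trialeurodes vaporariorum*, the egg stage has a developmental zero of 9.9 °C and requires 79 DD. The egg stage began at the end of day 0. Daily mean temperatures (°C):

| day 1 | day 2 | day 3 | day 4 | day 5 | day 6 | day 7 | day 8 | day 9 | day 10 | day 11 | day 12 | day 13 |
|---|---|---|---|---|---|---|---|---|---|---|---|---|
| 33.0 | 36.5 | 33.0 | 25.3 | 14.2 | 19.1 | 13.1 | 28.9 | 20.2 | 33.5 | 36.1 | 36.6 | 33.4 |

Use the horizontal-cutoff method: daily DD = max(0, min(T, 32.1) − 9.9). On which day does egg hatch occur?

Daily DD above 9.9 °C (capped at 22.2): 22.2, 22.2, 22.2, 15.4, 4.3, 9.2, 3.2, 19.0, 10.3, 22.2, 22.2, 22.2, 22.2.
Cumulative: 22.2, 44.4, 66.6, 82.0, 86.3, 95.5, 98.7, 117.7, 128.0, 150.2, 172.4, 194.6, 216.8.
The total first reaches 79 DD on day 4.

day 4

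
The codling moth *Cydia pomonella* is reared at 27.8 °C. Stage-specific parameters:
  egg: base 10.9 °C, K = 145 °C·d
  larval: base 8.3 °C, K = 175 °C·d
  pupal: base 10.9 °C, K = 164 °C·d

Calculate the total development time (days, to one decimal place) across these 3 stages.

egg: 145 / (27.8 − 10.9) = 145 / 16.9 = 8.580 d.
larval: 175 / (27.8 − 8.3) = 175 / 19.5 = 8.974 d.
pupal: 164 / (27.8 − 10.9) = 164 / 16.9 = 9.704 d.
Sum = 27.258 ≈ 27.3 days.

27.3 days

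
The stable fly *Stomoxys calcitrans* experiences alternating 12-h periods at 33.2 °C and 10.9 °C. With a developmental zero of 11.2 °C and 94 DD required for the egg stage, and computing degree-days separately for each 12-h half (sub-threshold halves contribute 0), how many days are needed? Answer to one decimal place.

Day half: max(0, 33.2 − 11.2) × 0.5 = 22.0 × 0.5 = 11.00 DD.
Night half: max(0, 10.9 − 11.2) × 0.5 = 0.0 × 0.5 = 0.00 DD.
Per 24 h: 11.00 DD/day.
Duration = 94 / 11.00 = 8.545 ≈ 8.5 days.

8.5 days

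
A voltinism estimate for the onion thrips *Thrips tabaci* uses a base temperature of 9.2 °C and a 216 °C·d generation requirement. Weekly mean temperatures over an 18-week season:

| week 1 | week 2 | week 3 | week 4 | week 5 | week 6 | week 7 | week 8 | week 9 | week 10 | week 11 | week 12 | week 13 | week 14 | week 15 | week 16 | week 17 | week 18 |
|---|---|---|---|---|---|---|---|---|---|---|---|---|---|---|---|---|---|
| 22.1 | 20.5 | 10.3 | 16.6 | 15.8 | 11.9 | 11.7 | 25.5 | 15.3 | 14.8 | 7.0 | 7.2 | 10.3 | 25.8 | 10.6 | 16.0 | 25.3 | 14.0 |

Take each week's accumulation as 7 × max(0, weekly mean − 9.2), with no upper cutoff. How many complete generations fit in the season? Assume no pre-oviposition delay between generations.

3 generations

Weekly DD (7 × max(0, T̄ − 9.2)): 90.3, 79.1, 7.7, 51.8, 46.2, 18.9, 17.5, 114.1, 42.7, 39.2, 0.0, 0.0, 7.7, 116.2, 9.8, 47.6, 112.7, 33.6.
Season total = 835.1 DD.
Complete generations = ⌊835.1 / 216⌋ = 3.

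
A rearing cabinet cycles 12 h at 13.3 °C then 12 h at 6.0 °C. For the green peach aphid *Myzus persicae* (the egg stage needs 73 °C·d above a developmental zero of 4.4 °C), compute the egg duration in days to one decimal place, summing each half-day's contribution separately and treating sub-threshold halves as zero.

Day half: max(0, 13.3 − 4.4) × 0.5 = 8.9 × 0.5 = 4.45 DD.
Night half: max(0, 6.0 − 4.4) × 0.5 = 1.6 × 0.5 = 0.80 DD.
Per 24 h: 5.25 DD/day.
Duration = 73 / 5.25 = 13.905 ≈ 13.9 days.

13.9 days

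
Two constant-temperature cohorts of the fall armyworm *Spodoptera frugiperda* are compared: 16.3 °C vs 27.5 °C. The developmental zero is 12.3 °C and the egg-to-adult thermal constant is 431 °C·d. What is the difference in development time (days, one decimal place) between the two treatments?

At 16.3 °C: 431 / (16.3 − 12.3) = 431 / 4.0 = 107.750 d.
At 27.5 °C: 431 / (27.5 − 12.3) = 431 / 15.2 = 28.355 d.
Difference = |107.750 − 28.355| = 79.395 ≈ 79.4 days.

79.4 days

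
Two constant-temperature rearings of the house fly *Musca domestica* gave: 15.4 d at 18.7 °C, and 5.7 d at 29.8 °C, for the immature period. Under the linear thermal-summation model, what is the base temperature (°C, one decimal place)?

Linear rate model ⇒ the product D·(T − T_b) is constant across temperatures.
15.4·(18.7 − T_b) = 5.7·(29.8 − T_b)
T_b = (15.4·18.7 − 5.7·29.8) / (15.4 − 5.7) = 118.12 / 9.7 = 12.177 °C ≈ 12.2 °C.

12.2 °C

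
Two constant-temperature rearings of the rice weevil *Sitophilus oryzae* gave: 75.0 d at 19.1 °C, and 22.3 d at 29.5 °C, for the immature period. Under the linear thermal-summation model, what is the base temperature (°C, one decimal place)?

Equal thermal constants: D₁(T₁ − T_b) = D₂(T₂ − T_b).
75.0·(19.1 − T_b) = 22.3·(29.5 − T_b)
T_b = (75.0·19.1 − 22.3·29.5) / (75.0 − 22.3) = 774.65 / 52.7 = 14.699 °C ≈ 14.7 °C.

14.7 °C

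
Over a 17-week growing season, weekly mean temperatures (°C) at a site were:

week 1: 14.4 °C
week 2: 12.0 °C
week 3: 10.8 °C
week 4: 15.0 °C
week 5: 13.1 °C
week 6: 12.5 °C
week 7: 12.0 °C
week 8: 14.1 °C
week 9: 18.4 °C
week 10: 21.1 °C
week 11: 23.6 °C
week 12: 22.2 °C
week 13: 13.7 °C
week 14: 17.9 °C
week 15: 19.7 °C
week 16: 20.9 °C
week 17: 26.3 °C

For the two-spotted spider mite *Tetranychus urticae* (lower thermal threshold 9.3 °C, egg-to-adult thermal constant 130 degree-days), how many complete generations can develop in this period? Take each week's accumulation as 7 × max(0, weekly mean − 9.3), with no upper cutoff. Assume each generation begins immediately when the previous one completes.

Weekly DD (7 × max(0, T̄ − 9.3)): 35.7, 18.9, 10.5, 39.9, 26.6, 22.4, 18.9, 33.6, 63.7, 82.6, 100.1, 90.3, 30.8, 60.2, 72.8, 81.2, 119.0.
Season total = 907.2 DD.
Complete generations = ⌊907.2 / 130⌋ = 6.

6 generations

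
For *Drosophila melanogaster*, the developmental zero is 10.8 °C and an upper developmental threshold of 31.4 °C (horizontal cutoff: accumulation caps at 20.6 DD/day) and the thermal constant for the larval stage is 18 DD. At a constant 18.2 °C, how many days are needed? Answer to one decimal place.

2.4 days

Daily accumulation = 18.2 − 10.8 = 7.4 DD/day.
Duration = 18 / 7.4 = 2.432 ≈ 2.4 days.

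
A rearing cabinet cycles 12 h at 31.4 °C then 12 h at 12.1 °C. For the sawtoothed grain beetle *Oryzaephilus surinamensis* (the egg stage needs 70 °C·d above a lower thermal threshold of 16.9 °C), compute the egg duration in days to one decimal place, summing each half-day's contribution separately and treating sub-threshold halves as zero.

Day half: max(0, 31.4 − 16.9) × 0.5 = 14.5 × 0.5 = 7.25 DD.
Night half: max(0, 12.1 − 16.9) × 0.5 = 0.0 × 0.5 = 0.00 DD.
Per 24 h: 7.25 DD/day.
Duration = 70 / 7.25 = 9.655 ≈ 9.7 days.

9.7 days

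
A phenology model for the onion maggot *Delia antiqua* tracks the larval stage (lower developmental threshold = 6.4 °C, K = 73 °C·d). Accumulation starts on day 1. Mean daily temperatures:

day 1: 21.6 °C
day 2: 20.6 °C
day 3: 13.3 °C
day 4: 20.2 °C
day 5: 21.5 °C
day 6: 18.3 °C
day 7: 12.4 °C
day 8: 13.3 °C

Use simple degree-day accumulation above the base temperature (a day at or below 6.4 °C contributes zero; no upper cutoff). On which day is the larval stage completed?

Daily DD above 6.4 °C: 15.2, 14.2, 6.9, 13.8, 15.1, 11.9, 6.0, 6.9.
Cumulative: 15.2, 29.4, 36.3, 50.1, 65.2, 77.1, 83.1, 90.0.
The total first reaches 73 DD on day 6.

day 6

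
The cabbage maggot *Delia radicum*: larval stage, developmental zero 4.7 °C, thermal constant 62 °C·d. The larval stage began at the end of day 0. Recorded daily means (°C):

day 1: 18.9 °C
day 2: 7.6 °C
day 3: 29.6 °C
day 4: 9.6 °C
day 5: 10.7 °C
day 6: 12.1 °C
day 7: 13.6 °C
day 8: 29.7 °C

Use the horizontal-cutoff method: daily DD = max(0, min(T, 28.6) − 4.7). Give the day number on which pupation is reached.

day 7

Daily DD above 4.7 °C (capped at 23.9): 14.2, 2.9, 23.9, 4.9, 6.0, 7.4, 8.9, 23.9.
Cumulative: 14.2, 17.1, 41.0, 45.9, 51.9, 59.3, 68.2, 92.1.
The total first reaches 62 DD on day 7.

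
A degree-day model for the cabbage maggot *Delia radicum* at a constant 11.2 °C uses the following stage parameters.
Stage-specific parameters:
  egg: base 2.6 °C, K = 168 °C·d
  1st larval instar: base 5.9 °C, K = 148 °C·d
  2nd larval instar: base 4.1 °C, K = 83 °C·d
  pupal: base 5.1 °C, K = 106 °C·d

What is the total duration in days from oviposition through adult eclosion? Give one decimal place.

egg: 168 / (11.2 − 2.6) = 168 / 8.6 = 19.535 d.
1st larval instar: 148 / (11.2 − 5.9) = 148 / 5.3 = 27.925 d.
2nd larval instar: 83 / (11.2 − 4.1) = 83 / 7.1 = 11.690 d.
pupal: 106 / (11.2 − 5.1) = 106 / 6.1 = 17.377 d.
Sum = 76.527 ≈ 76.5 days.

76.5 days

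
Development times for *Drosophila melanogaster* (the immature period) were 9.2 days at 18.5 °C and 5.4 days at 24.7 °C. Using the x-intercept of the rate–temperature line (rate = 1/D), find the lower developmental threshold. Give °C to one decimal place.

Equal thermal constants: D₁(T₁ − T_b) = D₂(T₂ − T_b).
9.2·(18.5 − T_b) = 5.4·(24.7 − T_b)
T_b = (9.2·18.5 − 5.4·24.7) / (9.2 − 5.4) = 36.82 / 3.8 = 9.689 °C ≈ 9.7 °C.

9.7 °C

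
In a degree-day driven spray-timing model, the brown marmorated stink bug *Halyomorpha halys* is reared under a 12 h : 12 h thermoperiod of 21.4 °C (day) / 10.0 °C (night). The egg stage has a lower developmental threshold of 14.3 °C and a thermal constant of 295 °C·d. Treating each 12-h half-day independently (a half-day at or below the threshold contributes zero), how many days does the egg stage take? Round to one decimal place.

83.1 days

Day half: max(0, 21.4 − 14.3) × 0.5 = 7.1 × 0.5 = 3.55 DD.
Night half: max(0, 10.0 − 14.3) × 0.5 = 0.0 × 0.5 = 0.00 DD.
Per 24 h: 3.55 DD/day.
Duration = 295 / 3.55 = 83.099 ≈ 83.1 days.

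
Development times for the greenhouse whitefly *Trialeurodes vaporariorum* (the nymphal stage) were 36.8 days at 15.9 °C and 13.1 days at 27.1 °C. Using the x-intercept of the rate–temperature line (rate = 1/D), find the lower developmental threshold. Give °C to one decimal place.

Under the model K = D·(T − T_b), so D₁·(T₁ − T_b) = D₂·(T₂ − T_b).
36.8·(15.9 − T_b) = 13.1·(27.1 − T_b)
T_b = (36.8·15.9 − 13.1·27.1) / (36.8 − 13.1) = 230.11 / 23.7 = 9.709 °C ≈ 9.7 °C.

9.7 °C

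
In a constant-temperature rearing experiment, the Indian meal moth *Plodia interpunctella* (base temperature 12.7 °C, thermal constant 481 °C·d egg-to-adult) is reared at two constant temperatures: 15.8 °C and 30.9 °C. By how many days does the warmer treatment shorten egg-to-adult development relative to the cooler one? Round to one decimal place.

At 15.8 °C: 481 / (15.8 − 12.7) = 481 / 3.1 = 155.161 d.
At 30.9 °C: 481 / (30.9 − 12.7) = 481 / 18.2 = 26.429 d.
Difference = |155.161 − 26.429| = 128.733 ≈ 128.7 days.

128.7 days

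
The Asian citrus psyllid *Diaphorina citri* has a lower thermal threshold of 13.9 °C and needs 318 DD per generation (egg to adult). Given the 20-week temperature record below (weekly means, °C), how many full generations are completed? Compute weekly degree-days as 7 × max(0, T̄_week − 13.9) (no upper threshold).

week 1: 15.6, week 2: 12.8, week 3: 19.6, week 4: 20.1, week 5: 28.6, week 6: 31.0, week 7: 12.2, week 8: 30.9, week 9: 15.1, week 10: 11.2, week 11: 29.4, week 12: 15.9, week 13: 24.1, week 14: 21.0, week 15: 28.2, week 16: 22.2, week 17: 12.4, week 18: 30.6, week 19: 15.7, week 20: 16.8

3 generations

Weekly DD (7 × max(0, T̄ − 13.9)): 11.9, 0.0, 39.9, 43.4, 102.9, 119.7, 0.0, 119.0, 8.4, 0.0, 108.5, 14.0, 71.4, 49.7, 100.1, 58.1, 0.0, 116.9, 12.6, 20.3.
Season total = 996.8 DD.
Complete generations = ⌊996.8 / 318⌋ = 3.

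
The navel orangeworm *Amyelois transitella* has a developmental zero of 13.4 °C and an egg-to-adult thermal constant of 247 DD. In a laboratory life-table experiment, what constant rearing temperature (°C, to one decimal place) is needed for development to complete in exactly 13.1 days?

32.3 °C

Required daily accumulation = 247 / 13.1 = 18.855 DD/day.
T = T_base + 18.855 = 13.4 + 18.855 = 32.255 ≈ 32.3 °C.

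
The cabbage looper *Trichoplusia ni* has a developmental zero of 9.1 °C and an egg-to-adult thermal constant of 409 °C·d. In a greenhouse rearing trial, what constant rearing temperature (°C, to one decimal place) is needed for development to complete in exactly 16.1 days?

34.5 °C

Required daily accumulation = 409 / 16.1 = 25.404 DD/day.
T = T_base + 25.404 = 9.1 + 25.404 = 34.504 ≈ 34.5 °C.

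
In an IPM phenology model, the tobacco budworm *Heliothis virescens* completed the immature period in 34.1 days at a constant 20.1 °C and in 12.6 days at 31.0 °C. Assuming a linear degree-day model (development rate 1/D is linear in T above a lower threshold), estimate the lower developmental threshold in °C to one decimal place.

13.7 °C

Linear rate model ⇒ the product D·(T − T_b) is constant across temperatures.
34.1·(20.1 − T_b) = 12.6·(31.0 − T_b)
T_b = (34.1·20.1 − 12.6·31.0) / (34.1 − 12.6) = 294.81 / 21.5 = 13.712 °C ≈ 13.7 °C.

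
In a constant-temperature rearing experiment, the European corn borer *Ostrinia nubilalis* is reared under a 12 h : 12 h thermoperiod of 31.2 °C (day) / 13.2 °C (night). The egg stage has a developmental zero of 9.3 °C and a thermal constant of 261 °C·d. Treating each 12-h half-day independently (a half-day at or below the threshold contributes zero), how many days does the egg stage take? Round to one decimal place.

Day half: max(0, 31.2 − 9.3) × 0.5 = 21.9 × 0.5 = 10.95 DD.
Night half: max(0, 13.2 − 9.3) × 0.5 = 3.9 × 0.5 = 1.95 DD.
Per 24 h: 12.90 DD/day.
Duration = 261 / 12.90 = 20.233 ≈ 20.2 days.

20.2 days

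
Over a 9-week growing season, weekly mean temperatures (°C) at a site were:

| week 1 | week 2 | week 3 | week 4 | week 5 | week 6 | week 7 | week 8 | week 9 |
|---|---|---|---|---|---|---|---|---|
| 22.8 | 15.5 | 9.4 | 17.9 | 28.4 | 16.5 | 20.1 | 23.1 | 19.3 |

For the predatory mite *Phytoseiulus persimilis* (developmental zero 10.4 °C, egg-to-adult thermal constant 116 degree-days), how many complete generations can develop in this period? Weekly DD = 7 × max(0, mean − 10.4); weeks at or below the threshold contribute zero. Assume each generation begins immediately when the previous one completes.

4 generations

Weekly DD (7 × max(0, T̄ − 10.4)): 86.8, 35.7, 0.0, 52.5, 126.0, 42.7, 67.9, 88.9, 62.3.
Season total = 562.8 DD.
Complete generations = ⌊562.8 / 116⌋ = 4.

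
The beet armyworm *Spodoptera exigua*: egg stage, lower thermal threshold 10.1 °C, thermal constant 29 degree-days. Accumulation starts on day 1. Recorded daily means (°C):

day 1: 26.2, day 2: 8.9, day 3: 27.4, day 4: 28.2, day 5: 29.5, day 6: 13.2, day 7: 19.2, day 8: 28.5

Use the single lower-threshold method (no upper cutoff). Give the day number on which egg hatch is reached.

day 3

Daily DD above 10.1 °C: 16.1, 0.0, 17.3, 18.1, 19.4, 3.1, 9.1, 18.4.
Cumulative: 16.1, 16.1, 33.4, 51.5, 70.9, 74.0, 83.1, 101.5.
The total first reaches 29 DD on day 3.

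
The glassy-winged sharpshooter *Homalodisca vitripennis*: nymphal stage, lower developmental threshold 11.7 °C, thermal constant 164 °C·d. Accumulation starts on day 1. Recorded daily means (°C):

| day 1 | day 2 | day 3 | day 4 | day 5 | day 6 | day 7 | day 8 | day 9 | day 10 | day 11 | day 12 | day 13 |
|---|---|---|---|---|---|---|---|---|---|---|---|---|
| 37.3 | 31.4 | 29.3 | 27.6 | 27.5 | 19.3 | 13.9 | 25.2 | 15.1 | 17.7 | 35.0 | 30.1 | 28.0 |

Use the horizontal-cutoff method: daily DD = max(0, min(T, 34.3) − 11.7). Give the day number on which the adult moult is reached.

Daily DD above 11.7 °C (capped at 22.6): 22.6, 19.7, 17.6, 15.9, 15.8, 7.6, 2.2, 13.5, 3.4, 6.0, 22.6, 18.4, 16.3.
Cumulative: 22.6, 42.3, 59.9, 75.8, 91.6, 99.2, 101.4, 114.9, 118.3, 124.3, 146.9, 165.3, 181.6.
The total first reaches 164 DD on day 12.

day 12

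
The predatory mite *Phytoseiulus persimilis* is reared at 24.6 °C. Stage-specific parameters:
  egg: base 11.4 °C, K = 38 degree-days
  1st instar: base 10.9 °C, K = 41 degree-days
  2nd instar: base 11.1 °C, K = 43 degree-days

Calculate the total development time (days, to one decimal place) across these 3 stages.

9.1 days

egg: 38 / (24.6 − 11.4) = 38 / 13.2 = 2.879 d.
1st instar: 41 / (24.6 − 10.9) = 41 / 13.7 = 2.993 d.
2nd instar: 43 / (24.6 − 11.1) = 43 / 13.5 = 3.185 d.
Sum = 9.057 ≈ 9.1 days.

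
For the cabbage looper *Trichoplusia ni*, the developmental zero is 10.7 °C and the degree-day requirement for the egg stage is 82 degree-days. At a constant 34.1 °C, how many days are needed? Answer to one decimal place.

Daily accumulation = 34.1 − 10.7 = 23.4 DD/day.
Duration = 82 / 23.4 = 3.504 ≈ 3.5 days.

3.5 days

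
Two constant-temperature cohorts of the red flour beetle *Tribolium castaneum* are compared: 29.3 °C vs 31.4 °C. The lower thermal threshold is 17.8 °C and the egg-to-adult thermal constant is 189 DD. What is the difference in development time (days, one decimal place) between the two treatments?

2.5 days

At 29.3 °C: 189 / (29.3 − 17.8) = 189 / 11.5 = 16.435 d.
At 31.4 °C: 189 / (31.4 − 17.8) = 189 / 13.6 = 13.897 d.
Difference = |16.435 − 13.897| = 2.538 ≈ 2.5 days.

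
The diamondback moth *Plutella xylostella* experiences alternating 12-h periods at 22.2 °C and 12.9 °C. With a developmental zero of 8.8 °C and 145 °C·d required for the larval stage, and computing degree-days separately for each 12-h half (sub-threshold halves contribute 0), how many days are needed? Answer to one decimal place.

16.6 days

Day half: max(0, 22.2 − 8.8) × 0.5 = 13.4 × 0.5 = 6.70 DD.
Night half: max(0, 12.9 − 8.8) × 0.5 = 4.1 × 0.5 = 2.05 DD.
Per 24 h: 8.75 DD/day.
Duration = 145 / 8.75 = 16.571 ≈ 16.6 days.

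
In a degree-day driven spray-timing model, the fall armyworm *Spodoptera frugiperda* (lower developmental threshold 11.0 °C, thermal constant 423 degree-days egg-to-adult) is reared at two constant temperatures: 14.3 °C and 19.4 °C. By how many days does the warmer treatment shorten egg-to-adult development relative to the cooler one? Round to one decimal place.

At 14.3 °C: 423 / (14.3 − 11.0) = 423 / 3.3 = 128.182 d.
At 19.4 °C: 423 / (19.4 − 11.0) = 423 / 8.4 = 50.357 d.
Difference = |128.182 − 50.357| = 77.825 ≈ 77.8 days.

77.8 days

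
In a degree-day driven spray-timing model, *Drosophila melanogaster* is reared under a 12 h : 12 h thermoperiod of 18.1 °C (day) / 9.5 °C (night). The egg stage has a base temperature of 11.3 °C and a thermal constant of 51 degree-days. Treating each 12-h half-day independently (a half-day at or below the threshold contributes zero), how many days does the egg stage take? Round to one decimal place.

15.0 days

Day half: max(0, 18.1 − 11.3) × 0.5 = 6.8 × 0.5 = 3.40 DD.
Night half: max(0, 9.5 − 11.3) × 0.5 = 0.0 × 0.5 = 0.00 DD.
Per 24 h: 3.40 DD/day.
Duration = 51 / 3.40 = 15.000 ≈ 15.0 days.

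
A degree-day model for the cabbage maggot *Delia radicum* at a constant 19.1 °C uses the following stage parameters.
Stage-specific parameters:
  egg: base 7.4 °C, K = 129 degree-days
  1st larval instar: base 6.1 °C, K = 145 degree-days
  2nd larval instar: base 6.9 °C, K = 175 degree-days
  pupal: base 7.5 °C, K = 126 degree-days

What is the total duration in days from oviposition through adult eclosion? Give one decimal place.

egg: 129 / (19.1 − 7.4) = 129 / 11.7 = 11.026 d.
1st larval instar: 145 / (19.1 − 6.1) = 145 / 13.0 = 11.154 d.
2nd larval instar: 175 / (19.1 − 6.9) = 175 / 12.2 = 14.344 d.
pupal: 126 / (19.1 − 7.5) = 126 / 11.6 = 10.862 d.
Sum = 47.386 ≈ 47.4 days.

47.4 days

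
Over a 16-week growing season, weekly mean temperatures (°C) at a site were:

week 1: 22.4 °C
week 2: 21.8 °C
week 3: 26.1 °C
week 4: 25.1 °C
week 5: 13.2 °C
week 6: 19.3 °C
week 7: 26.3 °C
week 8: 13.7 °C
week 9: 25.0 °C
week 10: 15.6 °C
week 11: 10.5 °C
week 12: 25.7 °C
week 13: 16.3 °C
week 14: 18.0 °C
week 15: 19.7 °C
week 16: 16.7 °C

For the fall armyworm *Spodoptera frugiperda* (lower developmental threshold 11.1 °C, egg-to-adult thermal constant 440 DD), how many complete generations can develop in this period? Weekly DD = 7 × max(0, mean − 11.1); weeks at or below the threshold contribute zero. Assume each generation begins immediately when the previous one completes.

Weekly DD (7 × max(0, T̄ − 11.1)): 79.1, 74.9, 105.0, 98.0, 14.7, 57.4, 106.4, 18.2, 97.3, 31.5, 0.0, 102.2, 36.4, 48.3, 60.2, 39.2.
Season total = 968.8 DD.
Complete generations = ⌊968.8 / 440⌋ = 2.

2 generations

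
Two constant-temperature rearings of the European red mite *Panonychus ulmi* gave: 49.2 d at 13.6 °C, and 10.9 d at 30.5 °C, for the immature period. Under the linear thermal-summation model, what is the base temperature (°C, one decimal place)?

Equal thermal constants: D₁(T₁ − T_b) = D₂(T₂ − T_b).
49.2·(13.6 − T_b) = 10.9·(30.5 − T_b)
T_b = (49.2·13.6 − 10.9·30.5) / (49.2 − 10.9) = 336.67 / 38.3 = 8.790 °C ≈ 8.8 °C.

8.8 °C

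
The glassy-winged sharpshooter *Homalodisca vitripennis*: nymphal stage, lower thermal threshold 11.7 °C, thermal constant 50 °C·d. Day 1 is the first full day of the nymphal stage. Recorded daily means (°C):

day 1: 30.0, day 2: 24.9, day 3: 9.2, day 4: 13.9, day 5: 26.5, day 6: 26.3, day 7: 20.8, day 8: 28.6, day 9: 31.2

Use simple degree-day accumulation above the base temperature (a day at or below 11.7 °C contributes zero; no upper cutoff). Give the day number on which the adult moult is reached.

Daily DD above 11.7 °C: 18.3, 13.2, 0.0, 2.2, 14.8, 14.6, 9.1, 16.9, 19.5.
Cumulative: 18.3, 31.5, 31.5, 33.7, 48.5, 63.1, 72.2, 89.1, 108.6.
The total first reaches 50 DD on day 6.

day 6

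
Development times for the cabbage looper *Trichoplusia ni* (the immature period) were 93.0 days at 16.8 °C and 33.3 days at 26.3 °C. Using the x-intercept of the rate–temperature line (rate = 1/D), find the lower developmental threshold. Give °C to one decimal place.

Linear rate model ⇒ the product D·(T − T_b) is constant across temperatures.
93.0·(16.8 − T_b) = 33.3·(26.3 − T_b)
T_b = (93.0·16.8 − 33.3·26.3) / (93.0 − 33.3) = 686.61 / 59.7 = 11.501 °C ≈ 11.5 °C.

11.5 °C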